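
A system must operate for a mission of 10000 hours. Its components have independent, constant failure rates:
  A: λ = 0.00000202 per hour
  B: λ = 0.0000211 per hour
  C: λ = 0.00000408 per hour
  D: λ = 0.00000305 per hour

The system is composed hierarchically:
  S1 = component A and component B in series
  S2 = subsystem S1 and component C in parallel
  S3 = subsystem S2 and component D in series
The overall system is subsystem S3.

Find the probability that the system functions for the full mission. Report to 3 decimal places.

R(A) = exp(−0.00000202 × 10000) = 0.98000
R(B) = exp(−0.0000211 × 10000) = 0.80977
R(C) = exp(−0.00000408 × 10000) = 0.96002
R(D) = exp(−0.00000305 × 10000) = 0.96996
Series (A and B): 0.98000 × 0.80977 = 0.79357
Parallel ([0.79357] and C): 1 − (1 − 0.79357)(1 − 0.96002) = 0.99175
Series ([0.99175] and D): 0.99175 × 0.96996 = 0.962

0.962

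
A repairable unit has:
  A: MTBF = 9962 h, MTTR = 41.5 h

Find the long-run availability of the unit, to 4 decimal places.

A(A) = MTBF/(MTBF+MTTR) = 9962/(9962+41.5) = 0.9959

0.9959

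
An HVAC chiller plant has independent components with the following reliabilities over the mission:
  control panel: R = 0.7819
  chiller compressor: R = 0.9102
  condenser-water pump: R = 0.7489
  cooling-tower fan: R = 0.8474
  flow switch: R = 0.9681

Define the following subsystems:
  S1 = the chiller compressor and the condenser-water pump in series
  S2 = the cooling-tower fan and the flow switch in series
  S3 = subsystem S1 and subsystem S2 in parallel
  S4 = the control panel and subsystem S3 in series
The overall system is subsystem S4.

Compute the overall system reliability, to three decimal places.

Series (chiller compressor and condenser-water pump): 0.91020 × 0.74890 = 0.68165
Series (cooling-tower fan and flow switch): 0.84740 × 0.96810 = 0.82037
Parallel ([0.68165] and [0.82037]): 1 − (1 − 0.68165)(1 − 0.82037) = 0.94281
Series (control panel and [0.94281]): 0.78190 × 0.94281 = 0.737

0.737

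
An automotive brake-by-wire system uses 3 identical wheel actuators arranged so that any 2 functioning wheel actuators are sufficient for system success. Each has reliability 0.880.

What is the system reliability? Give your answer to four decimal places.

R = Σ_{i=2}^{3} C(3,i) p^i (1−p)^{3−i} with p = 0.880
C(3,2)·0.880^2·0.120^1 = 0.278784
C(3,3)·0.880^3·0.120^0 = 0.681472
Sum = 0.9603

0.9603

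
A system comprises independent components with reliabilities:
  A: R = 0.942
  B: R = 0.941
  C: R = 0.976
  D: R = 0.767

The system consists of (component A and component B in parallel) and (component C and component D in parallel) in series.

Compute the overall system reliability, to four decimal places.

0.9910

Parallel (A and B): 1 − (1 − 0.942000)(1 − 0.941000) = 0.996578
Parallel (C and D): 1 − (1 − 0.976000)(1 − 0.767000) = 0.994408
Series ([0.996578] and [0.994408]): 0.996578 × 0.994408 = 0.9910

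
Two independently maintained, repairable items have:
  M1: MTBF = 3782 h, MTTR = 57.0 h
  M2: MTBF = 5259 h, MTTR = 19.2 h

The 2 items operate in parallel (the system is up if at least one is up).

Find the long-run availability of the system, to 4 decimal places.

A(M1) = MTBF/(MTBF+MTTR) = 3782/(3782+57.0) = 0.985152
A(M2) = MTBF/(MTBF+MTTR) = 5259/(5259+19.2) = 0.996362
Parallel availability: 1 − (1 − 0.985152)(1 − 0.996362) = 0.9999

0.9999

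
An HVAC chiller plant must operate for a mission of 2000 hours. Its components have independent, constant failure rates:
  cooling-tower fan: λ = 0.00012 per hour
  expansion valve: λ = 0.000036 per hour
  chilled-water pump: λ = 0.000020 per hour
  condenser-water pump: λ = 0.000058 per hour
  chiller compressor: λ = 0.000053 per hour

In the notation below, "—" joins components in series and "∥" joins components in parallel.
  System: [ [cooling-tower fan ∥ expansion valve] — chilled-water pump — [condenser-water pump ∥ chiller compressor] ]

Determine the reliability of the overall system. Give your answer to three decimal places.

R(cooling-tower fan) = exp(−0.00012 × 2000) = 0.78663
R(expansion valve) = exp(−0.000036 × 2000) = 0.93053
R(chilled-water pump) = exp(−0.000020 × 2000) = 0.96079
R(condenser-water pump) = exp(−0.000058 × 2000) = 0.89048
R(chiller compressor) = exp(−0.000053 × 2000) = 0.89942
Parallel (cooling-tower fan and expansion valve): 1 − (1 − 0.78663)(1 − 0.93053) = 0.98518
Parallel (condenser-water pump and chiller compressor): 1 − (1 − 0.89048)(1 − 0.89942) = 0.98898
Series ([0.98518], chilled-water pump, and [0.98898]): 0.98518 × 0.96079 × 0.98898 = 0.936

0.936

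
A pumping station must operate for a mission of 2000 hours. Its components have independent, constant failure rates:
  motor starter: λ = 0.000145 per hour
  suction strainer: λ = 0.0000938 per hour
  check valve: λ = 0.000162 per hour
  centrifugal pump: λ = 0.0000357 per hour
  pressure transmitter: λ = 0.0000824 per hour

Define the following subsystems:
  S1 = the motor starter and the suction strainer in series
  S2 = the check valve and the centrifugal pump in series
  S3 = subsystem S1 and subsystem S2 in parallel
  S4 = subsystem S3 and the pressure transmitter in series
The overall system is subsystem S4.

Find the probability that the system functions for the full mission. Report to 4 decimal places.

0.7429

R(motor starter) = exp(−0.000145 × 2000) = 0.748264
R(suction strainer) = exp(−0.0000938 × 2000) = 0.828946
R(check valve) = exp(−0.000162 × 2000) = 0.723250
R(centrifugal pump) = exp(−0.0000357 × 2000) = 0.931089
R(pressure transmitter) = exp(−0.0000824 × 2000) = 0.848063
Series (motor starter and suction strainer): 0.748264 × 0.828946 = 0.620270
Series (check valve and centrifugal pump): 0.723250 × 0.931089 = 0.673410
Parallel ([0.620270] and [0.673410]): 1 − (1 − 0.620270)(1 − 0.673410) = 0.875984
Series ([0.875984] and pressure transmitter): 0.875984 × 0.848063 = 0.7429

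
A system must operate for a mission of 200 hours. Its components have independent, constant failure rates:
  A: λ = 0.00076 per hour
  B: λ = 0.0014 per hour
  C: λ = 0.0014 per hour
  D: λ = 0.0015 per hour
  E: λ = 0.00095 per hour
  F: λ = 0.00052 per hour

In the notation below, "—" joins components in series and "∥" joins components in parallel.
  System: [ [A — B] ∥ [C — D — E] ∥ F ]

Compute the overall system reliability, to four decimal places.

0.9814

R(A) = exp(−0.00076 × 200) = 0.858988
R(B) = exp(−0.0014 × 200) = 0.755784
R(C) = exp(−0.0014 × 200) = 0.755784
R(D) = exp(−0.0015 × 200) = 0.740818
R(E) = exp(−0.00095 × 200) = 0.826959
R(F) = exp(−0.00052 × 200) = 0.901225
Series (A and B): 0.858988 × 0.755784 = 0.649209
Series (C, D, and E): 0.755784 × 0.740818 × 0.826959 = 0.463013
Parallel ([0.649209], [0.463013], and F): 1 − (1 − 0.649209)(1 − 0.463013)(1 − 0.901225) = 0.9814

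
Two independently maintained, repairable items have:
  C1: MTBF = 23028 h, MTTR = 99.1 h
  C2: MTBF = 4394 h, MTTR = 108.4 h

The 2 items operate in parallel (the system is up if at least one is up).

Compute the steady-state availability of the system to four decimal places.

0.9999

A(C1) = MTBF/(MTBF+MTTR) = 23028/(23028+99.1) = 0.995715
A(C2) = MTBF/(MTBF+MTTR) = 4394/(4394+108.4) = 0.975924
Parallel availability: 1 − (1 − 0.995715)(1 − 0.975924) = 0.9999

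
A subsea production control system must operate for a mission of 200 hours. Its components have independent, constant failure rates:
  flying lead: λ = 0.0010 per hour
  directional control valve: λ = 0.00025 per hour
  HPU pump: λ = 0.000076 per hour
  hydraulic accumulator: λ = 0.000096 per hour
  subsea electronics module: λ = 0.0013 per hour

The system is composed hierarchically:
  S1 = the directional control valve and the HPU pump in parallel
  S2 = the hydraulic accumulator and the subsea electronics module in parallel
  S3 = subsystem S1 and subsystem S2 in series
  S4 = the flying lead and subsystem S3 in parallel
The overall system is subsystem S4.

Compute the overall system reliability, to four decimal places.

R(flying lead) = exp(−0.0010 × 200) = 0.818731
R(directional control valve) = exp(−0.00025 × 200) = 0.951229
R(HPU pump) = exp(−0.000076 × 200) = 0.984915
R(hydraulic accumulator) = exp(−0.000096 × 200) = 0.980983
R(subsea electronics module) = exp(−0.0013 × 200) = 0.771052
Parallel (directional control valve and HPU pump): 1 − (1 − 0.951229)(1 − 0.984915) = 0.999264
Parallel (hydraulic accumulator and subsea electronics module): 1 − (1 − 0.980983)(1 − 0.771052) = 0.995646
Series ([0.999264] and [0.995646]): 0.999264 × 0.995646 = 0.994913
Parallel (flying lead and [0.994913]): 1 − (1 − 0.818731)(1 − 0.994913) = 0.9991

0.9991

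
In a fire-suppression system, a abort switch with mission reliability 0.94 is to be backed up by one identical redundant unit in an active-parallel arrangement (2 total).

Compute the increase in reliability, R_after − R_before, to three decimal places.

0.056

R_before = 0.94
R_after = 1 − (1 − 0.94)^2 = 0.996
ΔR = 0.996 − 0.94 = 0.056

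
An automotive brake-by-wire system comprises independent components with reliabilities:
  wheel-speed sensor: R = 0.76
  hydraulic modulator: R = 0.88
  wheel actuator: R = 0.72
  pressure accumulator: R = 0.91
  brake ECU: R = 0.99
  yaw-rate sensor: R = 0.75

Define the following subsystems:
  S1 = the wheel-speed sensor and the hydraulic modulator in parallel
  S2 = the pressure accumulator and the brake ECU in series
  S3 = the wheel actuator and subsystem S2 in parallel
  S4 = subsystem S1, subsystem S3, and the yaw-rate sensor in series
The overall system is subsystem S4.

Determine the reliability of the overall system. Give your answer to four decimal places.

0.7082

Parallel (wheel-speed sensor and hydraulic modulator): 1 − (1 − 0.760000)(1 − 0.880000) = 0.971200
Series (pressure accumulator and brake ECU): 0.910000 × 0.990000 = 0.900900
Parallel (wheel actuator and [0.900900]): 1 − (1 − 0.720000)(1 − 0.900900) = 0.972252
Series ([0.971200], [0.972252], and yaw-rate sensor): 0.971200 × 0.972252 × 0.750000 = 0.7082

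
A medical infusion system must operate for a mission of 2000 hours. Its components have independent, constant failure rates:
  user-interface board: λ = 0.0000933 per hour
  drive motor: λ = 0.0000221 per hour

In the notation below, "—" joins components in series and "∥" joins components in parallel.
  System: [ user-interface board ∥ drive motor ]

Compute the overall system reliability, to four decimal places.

R(user-interface board) = exp(−0.0000933 × 2000) = 0.829776
R(drive motor) = exp(−0.0000221 × 2000) = 0.956763
Parallel (user-interface board and drive motor): 1 − (1 − 0.829776)(1 − 0.956763) = 0.9926

0.9926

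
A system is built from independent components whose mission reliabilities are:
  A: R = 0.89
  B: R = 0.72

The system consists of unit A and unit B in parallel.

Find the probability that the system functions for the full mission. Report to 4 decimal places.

0.9692

Parallel (A and B): 1 − (1 − 0.890000)(1 − 0.720000) = 0.9692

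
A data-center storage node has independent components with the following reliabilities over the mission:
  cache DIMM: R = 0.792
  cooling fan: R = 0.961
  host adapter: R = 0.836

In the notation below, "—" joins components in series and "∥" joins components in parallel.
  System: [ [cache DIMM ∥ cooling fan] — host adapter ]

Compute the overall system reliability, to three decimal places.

Parallel (cache DIMM and cooling fan): 1 − (1 − 0.79200)(1 − 0.96100) = 0.99189
Series ([0.99189] and host adapter): 0.99189 × 0.83600 = 0.829

0.829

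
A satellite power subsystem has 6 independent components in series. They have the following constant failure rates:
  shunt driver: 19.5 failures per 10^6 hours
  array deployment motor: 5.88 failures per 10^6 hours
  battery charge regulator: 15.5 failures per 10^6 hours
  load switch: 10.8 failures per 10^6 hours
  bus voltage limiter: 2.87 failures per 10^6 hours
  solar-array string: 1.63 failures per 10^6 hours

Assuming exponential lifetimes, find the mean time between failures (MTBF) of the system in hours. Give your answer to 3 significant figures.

17800

Series of exponential components: λ_sys = Σ λ_i
λ_sys = 0.0000195 + 0.00000588 + 0.0000155 + 0.0000108 + 0.00000287 + 0.00000163 = 5.6180e-05 /h
MTBF = 1 / λ_sys = 17800 h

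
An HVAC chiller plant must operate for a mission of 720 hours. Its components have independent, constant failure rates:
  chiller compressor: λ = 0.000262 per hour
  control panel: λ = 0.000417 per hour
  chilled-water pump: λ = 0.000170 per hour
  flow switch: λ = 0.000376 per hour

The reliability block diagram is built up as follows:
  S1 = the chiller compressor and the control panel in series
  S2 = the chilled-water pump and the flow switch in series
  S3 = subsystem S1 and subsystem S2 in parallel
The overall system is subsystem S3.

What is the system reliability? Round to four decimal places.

R(chiller compressor) = exp(−0.000262 × 720) = 0.828085
R(control panel) = exp(−0.000417 × 720) = 0.740640
R(chilled-water pump) = exp(−0.000170 × 720) = 0.884794
R(flow switch) = exp(−0.000376 × 720) = 0.762830
Series (chiller compressor and control panel): 0.828085 × 0.740640 = 0.613313
Series (chilled-water pump and flow switch): 0.884794 × 0.762830 = 0.674947
Parallel ([0.613313] and [0.674947]): 1 − (1 − 0.613313)(1 − 0.674947) = 0.8743

0.8743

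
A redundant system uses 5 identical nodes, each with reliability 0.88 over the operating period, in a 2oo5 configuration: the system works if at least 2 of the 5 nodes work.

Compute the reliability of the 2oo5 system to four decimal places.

0.9991

R = Σ_{i=2}^{5} C(5,i) p^i (1−p)^{5−i} with p = 0.88
C(5,2)·0.88^2·0.12^3 = 0.013382
C(5,3)·0.88^3·0.12^2 = 0.098132
C(5,4)·0.88^4·0.12^1 = 0.359817
C(5,5)·0.88^5·0.12^0 = 0.527732
Sum = 0.9991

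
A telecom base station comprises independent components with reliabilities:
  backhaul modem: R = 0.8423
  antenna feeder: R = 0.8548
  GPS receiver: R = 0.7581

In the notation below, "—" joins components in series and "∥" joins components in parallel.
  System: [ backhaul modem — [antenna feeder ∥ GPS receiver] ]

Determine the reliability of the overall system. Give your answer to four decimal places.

0.8127

Parallel (antenna feeder and GPS receiver): 1 − (1 − 0.854800)(1 − 0.758100) = 0.964876
Series (backhaul modem and [0.964876]): 0.842300 × 0.964876 = 0.8127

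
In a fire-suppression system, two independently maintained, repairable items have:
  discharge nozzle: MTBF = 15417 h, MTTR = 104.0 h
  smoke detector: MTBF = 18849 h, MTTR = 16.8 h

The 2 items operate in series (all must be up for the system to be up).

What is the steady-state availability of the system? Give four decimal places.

0.9924

A(discharge nozzle) = MTBF/(MTBF+MTTR) = 15417/(15417+104.0) = 0.993299
A(smoke detector) = MTBF/(MTBF+MTTR) = 18849/(18849+16.8) = 0.999109
Series availability: 0.993299 × 0.999109 = 0.9924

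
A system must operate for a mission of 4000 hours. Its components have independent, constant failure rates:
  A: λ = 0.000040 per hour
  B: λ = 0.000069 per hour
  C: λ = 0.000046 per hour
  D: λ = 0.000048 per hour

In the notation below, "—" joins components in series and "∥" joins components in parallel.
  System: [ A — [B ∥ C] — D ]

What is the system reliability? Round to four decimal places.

R(A) = exp(−0.000040 × 4000) = 0.852144
R(B) = exp(−0.000069 × 4000) = 0.758813
R(C) = exp(−0.000046 × 4000) = 0.831936
R(D) = exp(−0.000048 × 4000) = 0.825307
Parallel (B and C): 1 − (1 − 0.758813)(1 − 0.831936) = 0.959465
Series (A, [0.959465], and D): 0.852144 × 0.959465 × 0.825307 = 0.6748

0.6748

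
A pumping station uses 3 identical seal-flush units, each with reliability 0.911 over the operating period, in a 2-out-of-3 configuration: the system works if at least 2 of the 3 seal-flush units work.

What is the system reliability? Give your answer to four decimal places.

R = Σ_{i=2}^{3} C(3,i) p^i (1−p)^{3−i} with p = 0.911
C(3,2)·0.911^2·0.089^1 = 0.221589
C(3,3)·0.911^3·0.089^0 = 0.756058
Sum = 0.9776

0.9776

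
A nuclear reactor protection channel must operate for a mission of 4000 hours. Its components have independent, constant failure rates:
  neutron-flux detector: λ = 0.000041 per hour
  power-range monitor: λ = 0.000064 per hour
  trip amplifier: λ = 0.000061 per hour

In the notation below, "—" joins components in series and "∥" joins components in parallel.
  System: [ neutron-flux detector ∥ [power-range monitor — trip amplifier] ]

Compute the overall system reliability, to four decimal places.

R(neutron-flux detector) = exp(−0.000041 × 4000) = 0.848742
R(power-range monitor) = exp(−0.000064 × 4000) = 0.774142
R(trip amplifier) = exp(−0.000061 × 4000) = 0.783488
Series (power-range monitor and trip amplifier): 0.774142 × 0.783488 = 0.606531
Parallel (neutron-flux detector and [0.606531]): 1 − (1 − 0.848742)(1 − 0.606531) = 0.9405

0.9405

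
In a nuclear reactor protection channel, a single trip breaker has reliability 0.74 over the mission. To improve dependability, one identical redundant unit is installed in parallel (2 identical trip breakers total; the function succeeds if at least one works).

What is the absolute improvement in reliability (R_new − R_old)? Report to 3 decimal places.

0.192

R_before = 0.74
R_after = 1 − (1 − 0.74)^2 = 0.932
ΔR = 0.932 − 0.74 = 0.192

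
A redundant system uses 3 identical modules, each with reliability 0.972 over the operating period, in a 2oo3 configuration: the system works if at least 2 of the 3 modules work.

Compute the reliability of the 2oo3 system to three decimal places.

0.998

R = Σ_{i=2}^{3} C(3,i) p^i (1−p)^{3−i} with p = 0.972
C(3,2)·0.972^2·0.028^1 = 0.07936
C(3,3)·0.972^3·0.028^0 = 0.91833
Sum = 0.998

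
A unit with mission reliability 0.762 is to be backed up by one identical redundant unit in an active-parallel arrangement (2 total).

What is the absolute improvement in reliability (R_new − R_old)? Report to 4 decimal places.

R_before = 0.762
R_after = 1 − (1 − 0.762)^2 = 0.9434
ΔR = 0.9434 − 0.762 = 0.1814

0.1814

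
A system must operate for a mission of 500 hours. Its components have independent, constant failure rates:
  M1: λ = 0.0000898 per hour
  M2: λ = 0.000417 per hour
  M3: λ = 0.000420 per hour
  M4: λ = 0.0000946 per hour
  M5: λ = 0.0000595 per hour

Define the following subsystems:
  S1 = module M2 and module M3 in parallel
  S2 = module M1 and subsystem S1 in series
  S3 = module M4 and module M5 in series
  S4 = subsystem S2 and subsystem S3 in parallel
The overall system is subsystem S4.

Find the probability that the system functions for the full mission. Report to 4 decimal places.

0.9942

R(M1) = exp(−0.0000898 × 500) = 0.956093
R(M2) = exp(−0.000417 × 500) = 0.811801
R(M3) = exp(−0.000420 × 500) = 0.810584
R(M4) = exp(−0.0000946 × 500) = 0.953801
R(M5) = exp(−0.0000595 × 500) = 0.970688
Parallel (M2 and M3): 1 − (1 − 0.811801)(1 − 0.810584) = 0.964352
Series (M1 and [0.964352]): 0.956093 × 0.964352 = 0.922010
Series (M4 and M5): 0.953801 × 0.970688 = 0.925843
Parallel ([0.922010] and [0.925843]): 1 − (1 − 0.922010)(1 − 0.925843) = 0.9942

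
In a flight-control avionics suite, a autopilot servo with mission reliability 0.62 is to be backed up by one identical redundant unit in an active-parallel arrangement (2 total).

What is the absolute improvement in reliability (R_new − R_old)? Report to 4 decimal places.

R_before = 0.62
R_after = 1 − (1 − 0.62)^2 = 0.8556
ΔR = 0.8556 − 0.62 = 0.2356

0.2356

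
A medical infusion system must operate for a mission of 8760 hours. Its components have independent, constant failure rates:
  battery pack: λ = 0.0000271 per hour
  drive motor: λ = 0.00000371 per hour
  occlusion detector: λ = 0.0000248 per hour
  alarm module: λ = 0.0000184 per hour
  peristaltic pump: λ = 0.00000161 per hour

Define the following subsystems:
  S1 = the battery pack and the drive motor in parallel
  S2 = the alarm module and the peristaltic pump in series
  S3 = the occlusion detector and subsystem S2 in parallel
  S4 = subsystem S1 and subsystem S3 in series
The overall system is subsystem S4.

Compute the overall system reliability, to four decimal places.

R(battery pack) = exp(−0.0000271 × 8760) = 0.788679
R(drive motor) = exp(−0.00000371 × 8760) = 0.968023
R(occlusion detector) = exp(−0.0000248 × 8760) = 0.804730
R(alarm module) = exp(−0.0000184 × 8760) = 0.851135
R(peristaltic pump) = exp(−0.00000161 × 8760) = 0.985995
Parallel (battery pack and drive motor): 1 − (1 − 0.788679)(1 − 0.968023) = 0.993243
Series (alarm module and peristaltic pump): 0.851135 × 0.985995 = 0.839215
Parallel (occlusion detector and [0.839215]): 1 − (1 − 0.804730)(1 − 0.839215) = 0.968604
Series ([0.993243] and [0.968604]): 0.993243 × 0.968604 = 0.9621

0.9621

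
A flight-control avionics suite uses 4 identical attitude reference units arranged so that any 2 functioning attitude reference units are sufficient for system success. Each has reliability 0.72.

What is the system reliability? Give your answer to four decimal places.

0.9306

R = Σ_{i=2}^{4} C(4,i) p^i (1−p)^{4−i} with p = 0.72
C(4,2)·0.72^2·0.28^2 = 0.243855
C(4,3)·0.72^3·0.28^1 = 0.418038
C(4,4)·0.72^4·0.28^0 = 0.268739
Sum = 0.9306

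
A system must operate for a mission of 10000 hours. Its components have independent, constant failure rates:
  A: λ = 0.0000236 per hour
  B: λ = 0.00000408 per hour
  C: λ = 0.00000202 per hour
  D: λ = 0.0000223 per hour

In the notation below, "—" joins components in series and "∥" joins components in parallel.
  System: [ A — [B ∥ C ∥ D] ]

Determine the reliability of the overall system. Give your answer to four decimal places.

0.7897

R(A) = exp(−0.0000236 × 10000) = 0.789781
R(B) = exp(−0.00000408 × 10000) = 0.960021
R(C) = exp(−0.00000202 × 10000) = 0.980003
R(D) = exp(−0.0000223 × 10000) = 0.800115
Parallel (B, C, and D): 1 − (1 − 0.960021)(1 − 0.980003)(1 − 0.800115) = 0.999840
Series (A and [0.999840]): 0.789781 × 0.999840 = 0.7897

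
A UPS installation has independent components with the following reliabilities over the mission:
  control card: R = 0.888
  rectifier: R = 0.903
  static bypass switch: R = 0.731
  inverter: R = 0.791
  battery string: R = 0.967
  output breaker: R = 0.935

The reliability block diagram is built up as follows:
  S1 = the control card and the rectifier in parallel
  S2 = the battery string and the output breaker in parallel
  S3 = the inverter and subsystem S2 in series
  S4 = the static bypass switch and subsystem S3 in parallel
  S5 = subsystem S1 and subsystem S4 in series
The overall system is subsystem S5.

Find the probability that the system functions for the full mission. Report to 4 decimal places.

Parallel (control card and rectifier): 1 − (1 − 0.888000)(1 − 0.903000) = 0.989136
Parallel (battery string and output breaker): 1 − (1 − 0.967000)(1 − 0.935000) = 0.997855
Series (inverter and [0.997855]): 0.791000 × 0.997855 = 0.789303
Parallel (static bypass switch and [0.789303]): 1 − (1 − 0.731000)(1 − 0.789303) = 0.943323
Series ([0.989136] and [0.943323]): 0.989136 × 0.943323 = 0.9331

0.9331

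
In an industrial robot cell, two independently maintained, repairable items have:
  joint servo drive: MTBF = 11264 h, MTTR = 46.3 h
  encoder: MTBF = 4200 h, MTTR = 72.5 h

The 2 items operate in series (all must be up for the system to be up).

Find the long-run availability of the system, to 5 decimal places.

0.97901

A(joint servo drive) = MTBF/(MTBF+MTTR) = 11264/(11264+46.3) = 0.995906
A(encoder) = MTBF/(MTBF+MTTR) = 4200/(4200+72.5) = 0.983031
Series availability: 0.995906 × 0.983031 = 0.97901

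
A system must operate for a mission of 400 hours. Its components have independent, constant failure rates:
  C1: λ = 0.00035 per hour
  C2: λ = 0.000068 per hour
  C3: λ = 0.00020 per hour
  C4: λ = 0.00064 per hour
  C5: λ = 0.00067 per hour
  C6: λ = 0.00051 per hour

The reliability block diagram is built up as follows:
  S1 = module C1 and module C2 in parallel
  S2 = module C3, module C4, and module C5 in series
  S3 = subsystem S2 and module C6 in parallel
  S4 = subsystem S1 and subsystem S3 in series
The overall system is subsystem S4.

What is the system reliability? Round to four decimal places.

R(C1) = exp(−0.00035 × 400) = 0.869358
R(C2) = exp(−0.000068 × 400) = 0.973167
R(C3) = exp(−0.00020 × 400) = 0.923116
R(C4) = exp(−0.00064 × 400) = 0.774142
R(C5) = exp(−0.00067 × 400) = 0.764908
R(C6) = exp(−0.00051 × 400) = 0.815462
Parallel (C1 and C2): 1 − (1 − 0.869358)(1 − 0.973167) = 0.996494
Series (C3, C4, and C5): 0.923116 × 0.774142 × 0.764908 = 0.546621
Parallel ([0.546621] and C6): 1 − (1 − 0.546621)(1 − 0.815462) = 0.916334
Series ([0.996494] and [0.916334]): 0.996494 × 0.916334 = 0.9131

0.9131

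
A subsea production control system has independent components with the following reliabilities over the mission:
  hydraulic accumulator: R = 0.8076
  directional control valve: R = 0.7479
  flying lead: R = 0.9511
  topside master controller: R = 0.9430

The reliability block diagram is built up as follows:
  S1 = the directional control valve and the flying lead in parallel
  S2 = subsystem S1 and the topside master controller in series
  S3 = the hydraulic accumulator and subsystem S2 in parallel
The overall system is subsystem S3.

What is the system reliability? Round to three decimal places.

0.987

Parallel (directional control valve and flying lead): 1 − (1 − 0.74790)(1 − 0.95110) = 0.98767
Series ([0.98767] and topside master controller): 0.98767 × 0.94300 = 0.93137
Parallel (hydraulic accumulator and [0.93137]): 1 − (1 − 0.80760)(1 − 0.93137) = 0.987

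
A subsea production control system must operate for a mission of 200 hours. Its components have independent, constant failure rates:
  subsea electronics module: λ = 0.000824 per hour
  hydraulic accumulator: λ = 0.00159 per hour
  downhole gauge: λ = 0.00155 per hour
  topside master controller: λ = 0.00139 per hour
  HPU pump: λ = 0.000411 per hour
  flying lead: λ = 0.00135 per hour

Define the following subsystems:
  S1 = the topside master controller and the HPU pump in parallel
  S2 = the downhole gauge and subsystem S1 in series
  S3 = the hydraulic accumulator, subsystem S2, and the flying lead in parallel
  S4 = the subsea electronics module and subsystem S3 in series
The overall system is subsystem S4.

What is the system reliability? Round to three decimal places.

0.833

R(subsea electronics module) = exp(−0.000824 × 200) = 0.84806
R(hydraulic accumulator) = exp(−0.00159 × 200) = 0.72760
R(downhole gauge) = exp(−0.00155 × 200) = 0.73345
R(topside master controller) = exp(−0.00139 × 200) = 0.75730
R(HPU pump) = exp(−0.000411 × 200) = 0.92109
R(flying lead) = exp(−0.00135 × 200) = 0.76338
Parallel (topside master controller and HPU pump): 1 − (1 − 0.75730)(1 − 0.92109) = 0.98085
Series (downhole gauge and [0.98085]): 0.73345 × 0.98085 = 0.71940
Parallel (hydraulic accumulator, [0.71940], and flying lead): 1 − (1 − 0.72760)(1 − 0.71940)(1 − 0.76338) = 0.98191
Series (subsea electronics module and [0.98191]): 0.84806 × 0.98191 = 0.833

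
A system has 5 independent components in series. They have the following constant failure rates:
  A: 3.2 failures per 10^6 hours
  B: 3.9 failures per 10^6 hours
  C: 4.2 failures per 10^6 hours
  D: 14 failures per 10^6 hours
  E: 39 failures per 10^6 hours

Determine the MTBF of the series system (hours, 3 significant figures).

Series of exponential components: λ_sys = Σ λ_i
λ_sys = 0.0000032 + 0.0000039 + 0.0000042 + 0.000014 + 0.000039 = 6.4300e-05 /h
MTBF = 1 / λ_sys = 15600 h

15600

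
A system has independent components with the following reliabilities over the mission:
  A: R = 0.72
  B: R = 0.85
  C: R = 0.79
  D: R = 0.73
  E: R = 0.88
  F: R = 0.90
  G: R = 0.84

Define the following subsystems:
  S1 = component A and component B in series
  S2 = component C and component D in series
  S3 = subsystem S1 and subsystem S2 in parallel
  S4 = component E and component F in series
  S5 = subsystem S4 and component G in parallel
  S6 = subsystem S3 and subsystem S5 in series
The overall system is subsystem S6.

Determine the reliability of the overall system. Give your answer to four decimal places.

0.8079

Series (A and B): 0.720000 × 0.850000 = 0.612000
Series (C and D): 0.790000 × 0.730000 = 0.576700
Parallel ([0.612000] and [0.576700]): 1 − (1 − 0.612000)(1 − 0.576700) = 0.835760
Series (E and F): 0.880000 × 0.900000 = 0.792000
Parallel ([0.792000] and G): 1 − (1 − 0.792000)(1 − 0.840000) = 0.966720
Series ([0.835760] and [0.966720]): 0.835760 × 0.966720 = 0.8079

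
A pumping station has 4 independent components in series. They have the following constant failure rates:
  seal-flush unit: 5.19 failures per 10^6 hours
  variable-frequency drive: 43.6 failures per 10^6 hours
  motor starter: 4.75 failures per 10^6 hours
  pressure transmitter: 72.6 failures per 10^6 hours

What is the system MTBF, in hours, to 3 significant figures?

7930

Series of exponential components: λ_sys = Σ λ_i
λ_sys = 0.00000519 + 0.0000436 + 0.00000475 + 0.0000726 = 1.2614e-04 /h
MTBF = 1 / λ_sys = 7930 h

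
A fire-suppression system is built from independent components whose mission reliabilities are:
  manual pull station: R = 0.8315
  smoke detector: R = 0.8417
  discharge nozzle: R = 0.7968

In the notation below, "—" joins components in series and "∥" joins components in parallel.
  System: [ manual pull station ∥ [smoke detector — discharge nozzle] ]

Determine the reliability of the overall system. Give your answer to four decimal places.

Series (smoke detector and discharge nozzle): 0.841700 × 0.796800 = 0.670667
Parallel (manual pull station and [0.670667]): 1 − (1 − 0.831500)(1 − 0.670667) = 0.9445

0.9445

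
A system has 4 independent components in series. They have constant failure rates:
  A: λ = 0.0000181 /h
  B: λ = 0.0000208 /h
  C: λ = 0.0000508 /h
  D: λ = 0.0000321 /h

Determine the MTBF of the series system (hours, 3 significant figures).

Series of exponential components: λ_sys = Σ λ_i
λ_sys = 0.0000181 + 0.0000208 + 0.0000508 + 0.0000321 = 1.2180e-04 /h
MTBF = 1 / λ_sys = 8210 h

8210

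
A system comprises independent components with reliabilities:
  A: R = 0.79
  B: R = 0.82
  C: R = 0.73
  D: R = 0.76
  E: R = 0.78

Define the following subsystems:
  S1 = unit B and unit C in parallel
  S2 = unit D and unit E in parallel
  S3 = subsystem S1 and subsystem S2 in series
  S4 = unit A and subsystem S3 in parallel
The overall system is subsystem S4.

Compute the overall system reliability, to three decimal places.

0.979

Parallel (B and C): 1 − (1 − 0.82000)(1 − 0.73000) = 0.95140
Parallel (D and E): 1 − (1 − 0.76000)(1 − 0.78000) = 0.94720
Series ([0.95140] and [0.94720]): 0.95140 × 0.94720 = 0.90117
Parallel (A and [0.90117]): 1 − (1 − 0.79000)(1 − 0.90117) = 0.979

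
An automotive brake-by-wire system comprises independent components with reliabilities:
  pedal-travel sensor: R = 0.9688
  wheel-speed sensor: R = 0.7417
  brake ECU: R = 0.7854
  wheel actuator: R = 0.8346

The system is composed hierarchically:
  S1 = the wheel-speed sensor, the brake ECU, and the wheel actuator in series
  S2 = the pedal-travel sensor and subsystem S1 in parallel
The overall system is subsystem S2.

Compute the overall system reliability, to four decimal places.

Series (wheel-speed sensor, brake ECU, and wheel actuator): 0.741700 × 0.785400 × 0.834600 = 0.486181
Parallel (pedal-travel sensor and [0.486181]): 1 − (1 − 0.968800)(1 − 0.486181) = 0.9840

0.9840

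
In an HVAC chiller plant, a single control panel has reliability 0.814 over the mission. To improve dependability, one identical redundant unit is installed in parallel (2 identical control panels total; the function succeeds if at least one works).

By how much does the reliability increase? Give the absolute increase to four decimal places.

R_before = 0.814
R_after = 1 − (1 − 0.814)^2 = 0.9654
ΔR = 0.9654 − 0.814 = 0.1514

0.1514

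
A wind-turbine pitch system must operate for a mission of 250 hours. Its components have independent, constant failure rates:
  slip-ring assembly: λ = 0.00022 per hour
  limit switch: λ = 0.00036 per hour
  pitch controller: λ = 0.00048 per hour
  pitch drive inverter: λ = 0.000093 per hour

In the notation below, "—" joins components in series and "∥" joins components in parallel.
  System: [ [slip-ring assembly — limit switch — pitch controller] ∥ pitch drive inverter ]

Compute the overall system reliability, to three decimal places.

R(slip-ring assembly) = exp(−0.00022 × 250) = 0.94649
R(limit switch) = exp(−0.00036 × 250) = 0.91393
R(pitch controller) = exp(−0.00048 × 250) = 0.88692
R(pitch drive inverter) = exp(−0.000093 × 250) = 0.97702
Series (slip-ring assembly, limit switch, and pitch controller): 0.94649 × 0.91393 × 0.88692 = 0.76721
Parallel ([0.76721] and pitch drive inverter): 1 − (1 − 0.76721)(1 − 0.97702) = 0.995

0.995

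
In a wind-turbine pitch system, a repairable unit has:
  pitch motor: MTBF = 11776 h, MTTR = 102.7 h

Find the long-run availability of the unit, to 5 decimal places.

0.99135

A(pitch motor) = MTBF/(MTBF+MTTR) = 11776/(11776+102.7) = 0.99135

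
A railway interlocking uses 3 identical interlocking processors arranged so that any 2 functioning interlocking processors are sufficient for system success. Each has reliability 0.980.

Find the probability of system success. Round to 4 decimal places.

R = Σ_{i=2}^{3} C(3,i) p^i (1−p)^{3−i} with p = 0.980
C(3,2)·0.980^2·0.020^1 = 0.057624
C(3,3)·0.980^3·0.020^0 = 0.941192
Sum = 0.9988

0.9988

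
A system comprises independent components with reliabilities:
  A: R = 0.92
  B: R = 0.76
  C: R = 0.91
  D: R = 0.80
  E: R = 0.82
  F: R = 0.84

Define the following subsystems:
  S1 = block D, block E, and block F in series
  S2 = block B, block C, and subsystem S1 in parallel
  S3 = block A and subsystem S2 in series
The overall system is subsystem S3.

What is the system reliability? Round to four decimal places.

Series (D, E, and F): 0.800000 × 0.820000 × 0.840000 = 0.551040
Parallel (B, C, and [0.551040]): 1 − (1 − 0.760000)(1 − 0.910000)(1 − 0.551040) = 0.990302
Series (A and [0.990302]): 0.920000 × 0.990302 = 0.9111

0.9111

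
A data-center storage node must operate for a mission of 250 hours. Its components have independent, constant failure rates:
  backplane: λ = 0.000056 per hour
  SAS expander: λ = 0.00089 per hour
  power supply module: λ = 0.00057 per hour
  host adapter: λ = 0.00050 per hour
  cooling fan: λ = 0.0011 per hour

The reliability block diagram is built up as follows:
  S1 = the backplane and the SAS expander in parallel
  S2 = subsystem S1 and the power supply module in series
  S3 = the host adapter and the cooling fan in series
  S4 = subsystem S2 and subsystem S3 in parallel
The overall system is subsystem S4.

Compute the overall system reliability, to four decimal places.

0.9554

R(backplane) = exp(−0.000056 × 250) = 0.986098
R(SAS expander) = exp(−0.00089 × 250) = 0.800515
R(power supply module) = exp(−0.00057 × 250) = 0.867188
R(host adapter) = exp(−0.00050 × 250) = 0.882497
R(cooling fan) = exp(−0.0011 × 250) = 0.759572
Parallel (backplane and SAS expander): 1 − (1 − 0.986098)(1 − 0.800515) = 0.997227
Series ([0.997227] and power supply module): 0.997227 × 0.867188 = 0.864783
Series (host adapter and cooling fan): 0.882497 × 0.759572 = 0.670320
Parallel ([0.864783] and [0.670320]): 1 − (1 − 0.864783)(1 − 0.670320) = 0.9554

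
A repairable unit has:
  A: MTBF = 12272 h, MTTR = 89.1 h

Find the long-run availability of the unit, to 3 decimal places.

A(A) = MTBF/(MTBF+MTTR) = 12272/(12272+89.1) = 0.993

0.993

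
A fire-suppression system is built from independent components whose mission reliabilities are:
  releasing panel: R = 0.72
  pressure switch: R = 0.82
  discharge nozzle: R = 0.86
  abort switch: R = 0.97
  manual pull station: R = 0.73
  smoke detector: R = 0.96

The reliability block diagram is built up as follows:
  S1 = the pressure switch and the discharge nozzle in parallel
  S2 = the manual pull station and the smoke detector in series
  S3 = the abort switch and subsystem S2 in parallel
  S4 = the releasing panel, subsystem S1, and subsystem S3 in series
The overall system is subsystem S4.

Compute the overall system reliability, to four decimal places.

0.6956

Parallel (pressure switch and discharge nozzle): 1 − (1 − 0.820000)(1 − 0.860000) = 0.974800
Series (manual pull station and smoke detector): 0.730000 × 0.960000 = 0.700800
Parallel (abort switch and [0.700800]): 1 − (1 − 0.970000)(1 − 0.700800) = 0.991024
Series (releasing panel, [0.974800], and [0.991024]): 0.720000 × 0.974800 × 0.991024 = 0.6956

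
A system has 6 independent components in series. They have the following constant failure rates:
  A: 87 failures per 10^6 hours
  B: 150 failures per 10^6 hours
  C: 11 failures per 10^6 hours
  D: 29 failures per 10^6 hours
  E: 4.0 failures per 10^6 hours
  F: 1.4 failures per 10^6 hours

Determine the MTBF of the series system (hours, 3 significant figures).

3540

Series of exponential components: λ_sys = Σ λ_i
λ_sys = 0.000087 + 0.00015 + 0.000011 + 0.000029 + 0.0000040 + 0.0000014 = 2.8240e-04 /h
MTBF = 1 / λ_sys = 3540 h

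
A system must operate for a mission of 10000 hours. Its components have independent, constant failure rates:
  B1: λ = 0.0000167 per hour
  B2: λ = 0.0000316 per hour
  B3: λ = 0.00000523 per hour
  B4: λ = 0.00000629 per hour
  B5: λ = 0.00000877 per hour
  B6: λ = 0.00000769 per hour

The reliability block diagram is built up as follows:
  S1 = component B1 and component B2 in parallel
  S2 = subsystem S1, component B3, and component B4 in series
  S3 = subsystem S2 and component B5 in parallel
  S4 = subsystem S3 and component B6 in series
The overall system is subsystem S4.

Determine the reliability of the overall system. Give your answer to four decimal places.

R(B1) = exp(−0.0000167 × 10000) = 0.846200
R(B2) = exp(−0.0000316 × 10000) = 0.729059
R(B3) = exp(−0.00000523 × 10000) = 0.949044
R(B4) = exp(−0.00000629 × 10000) = 0.939037
R(B5) = exp(−0.00000877 × 10000) = 0.916036
R(B6) = exp(−0.00000769 × 10000) = 0.925982
Parallel (B1 and B2): 1 − (1 − 0.846200)(1 − 0.729059) = 0.958329
Series ([0.958329], B3, and B4): 0.958329 × 0.949044 × 0.939037 = 0.854051
Parallel ([0.854051] and B5): 1 − (1 − 0.854051)(1 − 0.916036) = 0.987746
Series ([0.987746] and B6): 0.987746 × 0.925982 = 0.9146

0.9146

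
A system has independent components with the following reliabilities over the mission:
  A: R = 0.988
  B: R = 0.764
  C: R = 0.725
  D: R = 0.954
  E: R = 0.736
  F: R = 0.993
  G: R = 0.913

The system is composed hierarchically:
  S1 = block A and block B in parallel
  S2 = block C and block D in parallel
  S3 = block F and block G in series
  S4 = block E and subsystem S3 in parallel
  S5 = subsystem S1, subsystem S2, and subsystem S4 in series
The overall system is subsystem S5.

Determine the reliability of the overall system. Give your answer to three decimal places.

0.960

Parallel (A and B): 1 − (1 − 0.98800)(1 − 0.76400) = 0.99717
Parallel (C and D): 1 − (1 − 0.72500)(1 − 0.95400) = 0.98735
Series (F and G): 0.99300 × 0.91300 = 0.90661
Parallel (E and [0.90661]): 1 − (1 − 0.73600)(1 − 0.90661) = 0.97535
Series ([0.99717], [0.98735], and [0.97535]): 0.99717 × 0.98735 × 0.97535 = 0.960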